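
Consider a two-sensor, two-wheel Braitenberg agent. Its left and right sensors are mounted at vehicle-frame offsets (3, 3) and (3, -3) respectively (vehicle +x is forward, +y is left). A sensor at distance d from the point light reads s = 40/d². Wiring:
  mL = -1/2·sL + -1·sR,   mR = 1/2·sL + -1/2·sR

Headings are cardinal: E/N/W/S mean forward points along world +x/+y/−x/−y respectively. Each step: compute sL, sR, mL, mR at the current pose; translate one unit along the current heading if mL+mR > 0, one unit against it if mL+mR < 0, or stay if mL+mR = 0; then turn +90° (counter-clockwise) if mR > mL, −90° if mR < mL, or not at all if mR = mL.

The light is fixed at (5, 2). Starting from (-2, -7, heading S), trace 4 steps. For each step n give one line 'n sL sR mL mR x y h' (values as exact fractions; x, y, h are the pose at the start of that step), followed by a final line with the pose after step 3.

0 1/4 10/61 -141/488 21/488 -2 -7 S
1 40/41 40/137 -4380/5617 1920/5617 -2 -6 E
2 20/73 4/5 -342/365 -96/365 -3 -6 N
3 8/53 40/157 -2748/8321 -432/8321 -3 -7 W
final -2 -7 S

n=0: pose=(-2,-7,S); sL=1/4, sR=10/61; mL=-141/488, mR=21/488; mL+mR=-15/61 → advance -1; mR−mL=81/244 → turn +1·90°
n=1: pose=(-2,-6,E); sL=40/41, sR=40/137; mL=-4380/5617, mR=1920/5617; mL+mR=-60/137 → advance -1; mR−mL=6300/5617 → turn +1·90°
n=2: pose=(-3,-6,N); sL=20/73, sR=4/5; mL=-342/365, mR=-96/365; mL+mR=-6/5 → advance -1; mR−mL=246/365 → turn +1·90°
n=3: pose=(-3,-7,W); sL=8/53, sR=40/157; mL=-2748/8321, mR=-432/8321; mL+mR=-60/157 → advance -1; mR−mL=2316/8321 → turn +1·90°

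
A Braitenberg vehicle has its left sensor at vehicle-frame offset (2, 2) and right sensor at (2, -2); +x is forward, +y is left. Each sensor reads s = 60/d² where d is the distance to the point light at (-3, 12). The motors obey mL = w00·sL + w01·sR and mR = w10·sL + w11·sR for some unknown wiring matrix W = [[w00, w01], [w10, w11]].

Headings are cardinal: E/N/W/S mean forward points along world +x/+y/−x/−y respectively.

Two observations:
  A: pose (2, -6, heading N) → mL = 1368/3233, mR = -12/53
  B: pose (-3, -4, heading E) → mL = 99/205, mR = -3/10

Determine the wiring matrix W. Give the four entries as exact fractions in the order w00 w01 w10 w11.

1 1 -1 0

obs A: pose=(2,-6,N) → sL=12/53, sR=12/61, mL=1368/3233, mR=-12/53
obs B: pose=(-3,-4,E) → sL=3/10, sR=15/82, mL=99/205, mR=-3/10
sensor matrix S = [[12/53, 12/61], [3/10, 15/82]]; det S = -11664/662765
solve [mL_A; mL_B] = S·[w00; w01] and [mR_A; mR_B] = S·[w10; w11]:
  w00 = 1, w01 = 1, w10 = -1, w11 = 0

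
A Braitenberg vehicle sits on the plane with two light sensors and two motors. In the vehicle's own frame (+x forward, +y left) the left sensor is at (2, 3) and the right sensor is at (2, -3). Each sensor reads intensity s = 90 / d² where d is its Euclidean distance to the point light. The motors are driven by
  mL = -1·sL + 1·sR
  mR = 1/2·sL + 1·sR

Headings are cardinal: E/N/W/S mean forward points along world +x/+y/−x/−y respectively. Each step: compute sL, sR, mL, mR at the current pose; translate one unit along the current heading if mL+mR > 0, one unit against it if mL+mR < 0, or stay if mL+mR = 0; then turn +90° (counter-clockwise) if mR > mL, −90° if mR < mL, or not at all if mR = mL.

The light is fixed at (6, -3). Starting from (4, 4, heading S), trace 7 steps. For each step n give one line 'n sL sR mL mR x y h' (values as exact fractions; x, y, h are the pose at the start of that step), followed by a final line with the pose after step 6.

n=0: pose=(4,4,S); sL=45/13, sR=9/5; mL=-108/65, mR=459/130; mL+mR=243/130 → advance +1; mR−mL=135/26 → turn +1·90°
n=1: pose=(4,3,E); sL=10/9, sR=10; mL=80/9, mR=95/9; mL+mR=175/9 → advance +1; mR−mL=5/3 → turn +1·90°
n=2: pose=(5,3,N); sL=9/8, sR=45/34; mL=27/136, mR=513/272; mL+mR=567/272 → advance +1; mR−mL=27/16 → turn +1·90°
n=3: pose=(5,4,W); sL=18/5, sR=90/109; mL=-1512/545, mR=1431/545; mL+mR=-81/545 → advance -1; mR−mL=27/5 → turn +1·90°
n=4: pose=(6,4,S); sL=45/17, sR=45/17; mL=0, mR=135/34; mL+mR=135/34 → advance +1; mR−mL=135/34 → turn +1·90°
n=5: pose=(6,3,E); sL=18/17, sR=90/13; mL=1296/221, mR=1647/221; mL+mR=2943/221 → advance +1; mR−mL=27/17 → turn +1·90°
n=6: pose=(7,3,N); sL=45/34, sR=9/8; mL=-27/136, mR=243/136; mL+mR=27/17 → advance +1; mR−mL=135/68 → turn +1·90°

0 45/13 9/5 -108/65 459/130 4 4 S
1 10/9 10 80/9 95/9 4 3 E
2 9/8 45/34 27/136 513/272 5 3 N
3 18/5 90/109 -1512/545 1431/545 5 4 W
4 45/17 45/17 0 135/34 6 4 S
5 18/17 90/13 1296/221 1647/221 6 3 E
6 45/34 9/8 -27/136 243/136 7 3 N
final 7 4 W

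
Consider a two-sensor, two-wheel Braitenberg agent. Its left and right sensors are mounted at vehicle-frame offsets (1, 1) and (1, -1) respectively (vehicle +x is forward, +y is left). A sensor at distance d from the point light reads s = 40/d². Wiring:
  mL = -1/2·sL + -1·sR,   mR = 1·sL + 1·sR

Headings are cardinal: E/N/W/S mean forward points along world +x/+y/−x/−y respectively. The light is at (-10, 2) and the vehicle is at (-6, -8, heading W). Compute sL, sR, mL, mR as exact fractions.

4/13 4/9 -70/117 88/117

left sensor world pos  = (-7, -9); dL² = 130
right sensor world pos = (-7, -7); dR² = 90
sL = 40/130 = 4/13
sR = 40/90 = 4/9
mL = -1/2·sL + -1·sR = -70/117
mR = 1·sL + 1·sR = 88/117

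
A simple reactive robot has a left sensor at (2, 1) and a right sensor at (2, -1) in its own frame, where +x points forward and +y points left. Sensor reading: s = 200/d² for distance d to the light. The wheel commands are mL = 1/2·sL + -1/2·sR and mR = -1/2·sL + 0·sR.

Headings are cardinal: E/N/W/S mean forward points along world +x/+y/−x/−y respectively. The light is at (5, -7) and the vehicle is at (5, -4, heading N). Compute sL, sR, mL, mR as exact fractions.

100/13 100/13 0 -50/13

left sensor world pos  = (4, -2); dL² = 26
right sensor world pos = (6, -2); dR² = 26
sL = 200/26 = 100/13
sR = 200/26 = 100/13
mL = 1/2·sL + -1/2·sR = 0
mR = -1/2·sL + 0·sR = -50/13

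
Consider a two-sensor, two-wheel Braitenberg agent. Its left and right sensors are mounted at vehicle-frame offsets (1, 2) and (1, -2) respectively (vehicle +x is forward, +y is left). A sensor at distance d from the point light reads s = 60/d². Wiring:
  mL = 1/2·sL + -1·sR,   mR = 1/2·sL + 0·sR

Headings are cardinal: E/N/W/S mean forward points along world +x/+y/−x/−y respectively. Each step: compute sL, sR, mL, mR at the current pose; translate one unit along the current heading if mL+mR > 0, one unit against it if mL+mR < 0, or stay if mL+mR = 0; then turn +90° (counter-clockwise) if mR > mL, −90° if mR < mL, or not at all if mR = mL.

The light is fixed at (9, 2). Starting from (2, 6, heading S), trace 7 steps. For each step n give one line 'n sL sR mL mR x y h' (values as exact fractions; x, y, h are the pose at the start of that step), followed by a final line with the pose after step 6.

0 30/17 2/3 11/51 15/17 2 6 S
1 60/61 60/37 -2550/2257 30/61 2 5 E
2 15/29 15/13 -675/754 15/58 1 5 N
3 20/27 60/97 -650/2619 10/27 1 4 W
4 6/5 30/61 33/305 3/5 0 4 S
5 60/73 12/13 -486/949 30/73 0 3 E
6 15/37 15/17 -855/1258 15/74 -1 3 N
final -1 2 W

n=0: pose=(2,6,S); sL=30/17, sR=2/3; mL=11/51, mR=15/17; mL+mR=56/51 → advance +1; mR−mL=2/3 → turn +1·90°
n=1: pose=(2,5,E); sL=60/61, sR=60/37; mL=-2550/2257, mR=30/61; mL+mR=-1440/2257 → advance -1; mR−mL=60/37 → turn +1·90°
n=2: pose=(1,5,N); sL=15/29, sR=15/13; mL=-675/754, mR=15/58; mL+mR=-240/377 → advance -1; mR−mL=15/13 → turn +1·90°
n=3: pose=(1,4,W); sL=20/27, sR=60/97; mL=-650/2619, mR=10/27; mL+mR=320/2619 → advance +1; mR−mL=60/97 → turn +1·90°
n=4: pose=(0,4,S); sL=6/5, sR=30/61; mL=33/305, mR=3/5; mL+mR=216/305 → advance +1; mR−mL=30/61 → turn +1·90°
n=5: pose=(0,3,E); sL=60/73, sR=12/13; mL=-486/949, mR=30/73; mL+mR=-96/949 → advance -1; mR−mL=12/13 → turn +1·90°
n=6: pose=(-1,3,N); sL=15/37, sR=15/17; mL=-855/1258, mR=15/74; mL+mR=-300/629 → advance -1; mR−mL=15/17 → turn +1·90°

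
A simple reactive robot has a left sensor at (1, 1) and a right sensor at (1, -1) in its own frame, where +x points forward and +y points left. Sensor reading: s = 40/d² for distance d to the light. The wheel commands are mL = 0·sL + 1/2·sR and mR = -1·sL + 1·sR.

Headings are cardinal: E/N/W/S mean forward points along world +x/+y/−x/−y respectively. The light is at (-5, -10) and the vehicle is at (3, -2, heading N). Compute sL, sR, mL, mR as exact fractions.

4/13 20/81 10/81 -64/1053

left sensor world pos  = (2, -1); dL² = 130
right sensor world pos = (4, -1); dR² = 162
sL = 40/130 = 4/13
sR = 40/162 = 20/81
mL = 0·sL + 1/2·sR = 10/81
mR = -1·sL + 1·sR = -64/1053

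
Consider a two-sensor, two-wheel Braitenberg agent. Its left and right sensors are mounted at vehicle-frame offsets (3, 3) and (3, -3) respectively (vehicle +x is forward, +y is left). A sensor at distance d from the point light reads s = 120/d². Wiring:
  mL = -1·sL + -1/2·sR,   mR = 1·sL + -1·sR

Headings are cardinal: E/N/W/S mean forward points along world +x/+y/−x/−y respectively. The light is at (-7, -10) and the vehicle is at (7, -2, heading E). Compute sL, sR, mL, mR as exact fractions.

12/41 60/157 -3114/6437 -576/6437

left sensor world pos  = (10, 1); dL² = 410
right sensor world pos = (10, -5); dR² = 314
sL = 120/410 = 12/41
sR = 120/314 = 60/157
mL = -1·sL + -1/2·sR = -3114/6437
mR = 1·sL + -1·sR = -576/6437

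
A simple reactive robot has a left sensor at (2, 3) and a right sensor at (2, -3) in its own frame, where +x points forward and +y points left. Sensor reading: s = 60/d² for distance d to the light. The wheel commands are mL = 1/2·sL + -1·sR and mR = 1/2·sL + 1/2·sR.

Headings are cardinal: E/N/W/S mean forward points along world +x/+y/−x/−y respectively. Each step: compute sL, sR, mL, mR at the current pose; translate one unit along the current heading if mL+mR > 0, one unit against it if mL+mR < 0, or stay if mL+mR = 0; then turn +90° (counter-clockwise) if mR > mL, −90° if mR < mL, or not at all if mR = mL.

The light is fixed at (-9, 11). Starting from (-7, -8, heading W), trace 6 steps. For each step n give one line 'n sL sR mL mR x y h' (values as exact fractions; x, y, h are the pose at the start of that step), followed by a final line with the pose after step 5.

n=0: pose=(-7,-8,W); sL=15/121, sR=15/64; mL=-1335/7744, mR=2775/15488; mL+mR=105/15488 → advance +1; mR−mL=45/128 → turn +1·90°
n=1: pose=(-8,-8,S); sL=60/457, sR=12/89; mL=-2814/40673, mR=5412/40673; mL+mR=2598/40673 → advance +1; mR−mL=18/89 → turn +1·90°
n=2: pose=(-8,-9,E); sL=30/149, sR=30/269; mL=-435/40081, mR=6270/40081; mL+mR=5835/40081 → advance +1; mR−mL=45/269 → turn +1·90°
n=3: pose=(-7,-9,N); sL=12/65, sR=60/349; mL=-1806/22685, mR=4044/22685; mL+mR=2238/22685 → advance +1; mR−mL=90/349 → turn +1·90°
n=4: pose=(-7,-8,W); sL=15/121, sR=15/64; mL=-1335/7744, mR=2775/15488; mL+mR=105/15488 → advance +1; mR−mL=45/128 → turn +1·90°
n=5: pose=(-8,-8,S); sL=60/457, sR=12/89; mL=-2814/40673, mR=5412/40673; mL+mR=2598/40673 → advance +1; mR−mL=18/89 → turn +1·90°

0 15/121 15/64 -1335/7744 2775/15488 -7 -8 W
1 60/457 12/89 -2814/40673 5412/40673 -8 -8 S
2 30/149 30/269 -435/40081 6270/40081 -8 -9 E
3 12/65 60/349 -1806/22685 4044/22685 -7 -9 N
4 15/121 15/64 -1335/7744 2775/15488 -7 -8 W
5 60/457 12/89 -2814/40673 5412/40673 -8 -8 S
final -8 -9 E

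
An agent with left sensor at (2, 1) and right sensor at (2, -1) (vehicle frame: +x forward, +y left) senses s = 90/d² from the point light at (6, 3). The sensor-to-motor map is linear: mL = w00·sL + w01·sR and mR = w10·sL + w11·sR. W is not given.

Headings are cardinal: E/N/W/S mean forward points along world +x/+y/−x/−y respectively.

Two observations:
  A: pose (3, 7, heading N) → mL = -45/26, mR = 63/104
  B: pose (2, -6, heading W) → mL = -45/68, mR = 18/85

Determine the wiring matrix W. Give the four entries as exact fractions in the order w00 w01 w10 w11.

-1 0 1 -1/2

obs A: pose=(3,7,N) → sL=45/26, sR=9/4, mL=-45/26, mR=63/104
obs B: pose=(2,-6,W) → sL=45/68, sR=9/10, mL=-45/68, mR=18/85
sensor matrix S = [[45/26, 9/4], [45/68, 9/10]]; det S = 243/3536
solve [mL_A; mL_B] = S·[w00; w01] and [mR_A; mR_B] = S·[w10; w11]:
  w00 = -1, w01 = 0, w10 = 1, w11 = -1/2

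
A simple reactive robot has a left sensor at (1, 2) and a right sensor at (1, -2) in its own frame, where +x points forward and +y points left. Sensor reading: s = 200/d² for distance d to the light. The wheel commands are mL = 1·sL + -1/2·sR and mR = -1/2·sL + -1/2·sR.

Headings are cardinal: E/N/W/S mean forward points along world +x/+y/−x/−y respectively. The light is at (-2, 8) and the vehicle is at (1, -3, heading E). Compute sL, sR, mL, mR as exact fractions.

left sensor world pos  = (2, -1); dL² = 97
right sensor world pos = (2, -5); dR² = 185
sL = 200/97 = 200/97
sR = 200/185 = 40/37
mL = 1·sL + -1/2·sR = 5460/3589
mR = -1/2·sL + -1/2·sR = -5640/3589

200/97 40/37 5460/3589 -5640/3589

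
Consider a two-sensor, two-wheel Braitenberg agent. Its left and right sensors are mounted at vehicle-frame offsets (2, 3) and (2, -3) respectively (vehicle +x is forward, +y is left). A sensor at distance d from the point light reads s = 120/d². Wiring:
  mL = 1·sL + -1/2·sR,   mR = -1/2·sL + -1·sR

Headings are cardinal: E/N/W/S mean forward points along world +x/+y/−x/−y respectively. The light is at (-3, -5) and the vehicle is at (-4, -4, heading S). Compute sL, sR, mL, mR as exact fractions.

24 120/17 348/17 -324/17

left sensor world pos  = (-1, -6); dL² = 5
right sensor world pos = (-7, -6); dR² = 17
sL = 120/5 = 24
sR = 120/17 = 120/17
mL = 1·sL + -1/2·sR = 348/17
mR = -1/2·sL + -1·sR = -324/17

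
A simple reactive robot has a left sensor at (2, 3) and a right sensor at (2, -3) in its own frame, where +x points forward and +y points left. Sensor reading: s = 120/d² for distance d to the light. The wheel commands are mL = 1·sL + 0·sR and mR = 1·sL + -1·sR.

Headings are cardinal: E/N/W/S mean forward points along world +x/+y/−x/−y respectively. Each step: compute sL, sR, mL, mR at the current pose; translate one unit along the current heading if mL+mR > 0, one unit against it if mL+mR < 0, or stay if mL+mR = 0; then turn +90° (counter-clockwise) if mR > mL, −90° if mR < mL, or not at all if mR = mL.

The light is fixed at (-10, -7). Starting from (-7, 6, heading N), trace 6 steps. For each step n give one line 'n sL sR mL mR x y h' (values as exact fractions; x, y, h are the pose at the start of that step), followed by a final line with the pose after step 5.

n=0: pose=(-7,6,N); sL=8/15, sR=40/87; mL=8/15, mR=32/435; mL+mR=88/145 → advance +1; mR−mL=-40/87 → turn -1·90°
n=1: pose=(-7,7,E); sL=60/157, sR=60/73; mL=60/157, mR=-5040/11461; mL+mR=-660/11461 → advance -1; mR−mL=-60/73 → turn -1·90°
n=2: pose=(-8,7,S); sL=120/169, sR=24/29; mL=120/169, mR=-576/4901; mL+mR=2904/4901 → advance +1; mR−mL=-24/29 → turn -1·90°
n=3: pose=(-8,6,W); sL=6/5, sR=15/32; mL=6/5, mR=117/160; mL+mR=309/160 → advance +1; mR−mL=-15/32 → turn -1·90°
n=4: pose=(-9,6,N); sL=120/229, sR=120/241; mL=120/229, mR=1440/55189; mL+mR=30360/55189 → advance +1; mR−mL=-120/241 → turn -1·90°
n=5: pose=(-9,7,E); sL=60/149, sR=12/13; mL=60/149, mR=-1008/1937; mL+mR=-228/1937 → advance -1; mR−mL=-12/13 → turn -1·90°

0 8/15 40/87 8/15 32/435 -7 6 N
1 60/157 60/73 60/157 -5040/11461 -7 7 E
2 120/169 24/29 120/169 -576/4901 -8 7 S
3 6/5 15/32 6/5 117/160 -8 6 W
4 120/229 120/241 120/229 1440/55189 -9 6 N
5 60/149 12/13 60/149 -1008/1937 -9 7 E
final -10 7 S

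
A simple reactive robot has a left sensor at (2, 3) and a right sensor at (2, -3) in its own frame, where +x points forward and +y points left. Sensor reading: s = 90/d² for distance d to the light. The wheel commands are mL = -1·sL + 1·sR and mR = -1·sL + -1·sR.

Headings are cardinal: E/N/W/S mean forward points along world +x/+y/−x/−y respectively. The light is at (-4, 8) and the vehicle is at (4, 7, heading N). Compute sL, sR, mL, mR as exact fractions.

45/13 45/61 -2160/793 -3330/793

left sensor world pos  = (1, 9); dL² = 26
right sensor world pos = (7, 9); dR² = 122
sL = 90/26 = 45/13
sR = 90/122 = 45/61
mL = -1·sL + 1·sR = -2160/793
mR = -1·sL + -1·sR = -3330/793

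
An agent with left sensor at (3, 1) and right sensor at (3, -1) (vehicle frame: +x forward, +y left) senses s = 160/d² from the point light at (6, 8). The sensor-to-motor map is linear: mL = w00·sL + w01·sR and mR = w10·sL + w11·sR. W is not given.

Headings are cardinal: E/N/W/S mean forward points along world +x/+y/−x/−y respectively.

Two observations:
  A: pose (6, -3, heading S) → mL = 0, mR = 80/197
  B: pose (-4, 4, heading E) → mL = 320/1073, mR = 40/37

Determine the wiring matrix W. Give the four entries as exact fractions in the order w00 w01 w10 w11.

obs A: pose=(6,-3,S) → sL=160/197, sR=160/197, mL=0, mR=80/197
obs B: pose=(-4,4,E) → sL=80/29, sR=80/37, mL=320/1073, mR=40/37
sensor matrix S = [[160/197, 160/197], [80/29, 80/37]]; det S = -102400/211381
solve [mL_A; mL_B] = S·[w00; w01] and [mR_A; mR_B] = S·[w10; w11]:
  w00 = 1/2, w01 = -1/2, w10 = 0, w11 = 1/2

1/2 -1/2 0 1/2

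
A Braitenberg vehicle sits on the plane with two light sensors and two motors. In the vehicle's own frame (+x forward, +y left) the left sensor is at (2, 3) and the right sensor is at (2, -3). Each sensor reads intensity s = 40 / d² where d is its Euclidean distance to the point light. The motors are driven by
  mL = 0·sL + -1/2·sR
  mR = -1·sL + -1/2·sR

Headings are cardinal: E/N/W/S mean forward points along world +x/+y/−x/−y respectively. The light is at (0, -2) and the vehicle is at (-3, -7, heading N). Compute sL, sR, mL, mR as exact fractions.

left sensor world pos  = (-6, -5); dL² = 45
right sensor world pos = (0, -5); dR² = 9
sL = 40/45 = 8/9
sR = 40/9 = 40/9
mL = 0·sL + -1/2·sR = -20/9
mR = -1·sL + -1/2·sR = -28/9

8/9 40/9 -20/9 -28/9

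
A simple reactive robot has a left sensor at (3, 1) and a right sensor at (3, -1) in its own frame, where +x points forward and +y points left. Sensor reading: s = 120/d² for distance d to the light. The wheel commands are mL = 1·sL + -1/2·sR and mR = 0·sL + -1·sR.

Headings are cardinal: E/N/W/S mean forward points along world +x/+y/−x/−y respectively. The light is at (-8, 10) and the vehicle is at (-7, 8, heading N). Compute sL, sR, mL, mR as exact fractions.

left sensor world pos  = (-8, 11); dL² = 1
right sensor world pos = (-6, 11); dR² = 5
sL = 120/1 = 120
sR = 120/5 = 24
mL = 1·sL + -1/2·sR = 108
mR = 0·sL + -1·sR = -24

120 24 108 -24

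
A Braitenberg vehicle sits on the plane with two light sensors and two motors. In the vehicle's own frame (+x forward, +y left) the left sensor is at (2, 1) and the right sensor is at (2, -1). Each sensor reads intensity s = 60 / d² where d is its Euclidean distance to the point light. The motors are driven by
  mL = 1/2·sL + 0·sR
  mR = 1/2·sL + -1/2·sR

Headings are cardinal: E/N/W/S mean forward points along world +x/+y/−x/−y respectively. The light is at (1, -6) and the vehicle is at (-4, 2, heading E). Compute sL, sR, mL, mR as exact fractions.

left sensor world pos  = (-2, 3); dL² = 90
right sensor world pos = (-2, 1); dR² = 58
sL = 60/90 = 2/3
sR = 60/58 = 30/29
mL = 1/2·sL + 0·sR = 1/3
mR = 1/2·sL + -1/2·sR = -16/87

2/3 30/29 1/3 -16/87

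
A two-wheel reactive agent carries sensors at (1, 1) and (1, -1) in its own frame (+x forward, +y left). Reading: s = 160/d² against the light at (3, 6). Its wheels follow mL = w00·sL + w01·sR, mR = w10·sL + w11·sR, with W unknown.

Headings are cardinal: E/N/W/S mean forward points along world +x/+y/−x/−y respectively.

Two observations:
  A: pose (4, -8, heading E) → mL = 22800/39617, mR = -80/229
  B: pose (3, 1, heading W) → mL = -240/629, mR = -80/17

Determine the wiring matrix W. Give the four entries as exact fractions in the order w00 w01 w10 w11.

obs A: pose=(4,-8,E) → sL=160/173, sR=160/229, mL=22800/39617, mR=-80/229
obs B: pose=(3,1,W) → sL=160/37, sR=160/17, mL=-240/629, mR=-80/17
sensor matrix S = [[160/173, 160/229], [160/37, 160/17]]; det S = 141619200/24919093
solve [mL_A; mL_B] = S·[w00; w01] and [mR_A; mR_B] = S·[w10; w11]:
  w00 = 1, w01 = -1/2, w10 = 0, w11 = -1/2

1 -1/2 0 -1/2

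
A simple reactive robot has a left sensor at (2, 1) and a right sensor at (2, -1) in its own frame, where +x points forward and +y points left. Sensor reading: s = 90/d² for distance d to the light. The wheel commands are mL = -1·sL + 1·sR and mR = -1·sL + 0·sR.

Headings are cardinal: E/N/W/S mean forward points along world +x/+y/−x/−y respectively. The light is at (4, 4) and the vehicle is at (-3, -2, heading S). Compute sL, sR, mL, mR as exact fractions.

left sensor world pos  = (-2, -4); dL² = 100
right sensor world pos = (-4, -4); dR² = 128
sL = 90/100 = 9/10
sR = 90/128 = 45/64
mL = -1·sL + 1·sR = -63/320
mR = -1·sL + 0·sR = -9/10

9/10 45/64 -63/320 -9/10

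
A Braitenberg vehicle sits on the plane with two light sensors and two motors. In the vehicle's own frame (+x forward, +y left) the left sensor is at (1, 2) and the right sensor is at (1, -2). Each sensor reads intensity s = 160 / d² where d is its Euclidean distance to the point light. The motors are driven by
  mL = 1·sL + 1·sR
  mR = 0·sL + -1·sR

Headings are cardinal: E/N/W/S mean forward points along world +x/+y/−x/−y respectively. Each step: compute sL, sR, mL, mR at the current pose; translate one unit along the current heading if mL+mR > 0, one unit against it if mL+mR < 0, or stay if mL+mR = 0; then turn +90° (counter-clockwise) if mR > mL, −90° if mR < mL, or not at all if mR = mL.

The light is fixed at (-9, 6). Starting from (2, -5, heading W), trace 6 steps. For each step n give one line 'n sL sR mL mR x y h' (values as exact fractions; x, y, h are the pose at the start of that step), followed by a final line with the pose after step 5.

0 160/269 160/181 72000/48689 -160/181 2 -5 W
1 40/41 40/61 4080/2501 -40/61 1 -5 N
2 32/37 32/53 2880/1961 -32/53 1 -4 E
3 16/29 80/101 3936/2929 -80/101 2 -4 S
4 160/269 160/181 72000/48689 -160/181 2 -5 W
5 40/41 40/61 4080/2501 -40/61 1 -5 N
final 1 -4 E

n=0: pose=(2,-5,W); sL=160/269, sR=160/181; mL=72000/48689, mR=-160/181; mL+mR=160/269 → advance +1; mR−mL=-115040/48689 → turn -1·90°
n=1: pose=(1,-5,N); sL=40/41, sR=40/61; mL=4080/2501, mR=-40/61; mL+mR=40/41 → advance +1; mR−mL=-5720/2501 → turn -1·90°
n=2: pose=(1,-4,E); sL=32/37, sR=32/53; mL=2880/1961, mR=-32/53; mL+mR=32/37 → advance +1; mR−mL=-4064/1961 → turn -1·90°
n=3: pose=(2,-4,S); sL=16/29, sR=80/101; mL=3936/2929, mR=-80/101; mL+mR=16/29 → advance +1; mR−mL=-6256/2929 → turn -1·90°
n=4: pose=(2,-5,W); sL=160/269, sR=160/181; mL=72000/48689, mR=-160/181; mL+mR=160/269 → advance +1; mR−mL=-115040/48689 → turn -1·90°
n=5: pose=(1,-5,N); sL=40/41, sR=40/61; mL=4080/2501, mR=-40/61; mL+mR=40/41 → advance +1; mR−mL=-5720/2501 → turn -1·90°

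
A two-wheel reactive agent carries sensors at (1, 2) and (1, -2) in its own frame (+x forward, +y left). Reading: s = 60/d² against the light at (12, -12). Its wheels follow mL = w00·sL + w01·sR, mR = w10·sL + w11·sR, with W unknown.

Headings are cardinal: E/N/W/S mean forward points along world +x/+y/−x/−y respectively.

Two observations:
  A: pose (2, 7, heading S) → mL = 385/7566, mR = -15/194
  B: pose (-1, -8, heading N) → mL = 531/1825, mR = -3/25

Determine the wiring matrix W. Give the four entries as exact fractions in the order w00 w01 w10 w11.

-1/2 1 -1/2 0

obs A: pose=(2,7,S) → sL=15/97, sR=5/39, mL=385/7566, mR=-15/194
obs B: pose=(-1,-8,N) → sL=6/25, sR=30/73, mL=531/1825, mR=-3/25
sensor matrix S = [[15/97, 5/39], [6/25, 30/73]]; det S = 15088/460265
solve [mL_A; mL_B] = S·[w00; w01] and [mR_A; mR_B] = S·[w10; w11]:
  w00 = -1/2, w01 = 1, w10 = -1/2, w11 = 0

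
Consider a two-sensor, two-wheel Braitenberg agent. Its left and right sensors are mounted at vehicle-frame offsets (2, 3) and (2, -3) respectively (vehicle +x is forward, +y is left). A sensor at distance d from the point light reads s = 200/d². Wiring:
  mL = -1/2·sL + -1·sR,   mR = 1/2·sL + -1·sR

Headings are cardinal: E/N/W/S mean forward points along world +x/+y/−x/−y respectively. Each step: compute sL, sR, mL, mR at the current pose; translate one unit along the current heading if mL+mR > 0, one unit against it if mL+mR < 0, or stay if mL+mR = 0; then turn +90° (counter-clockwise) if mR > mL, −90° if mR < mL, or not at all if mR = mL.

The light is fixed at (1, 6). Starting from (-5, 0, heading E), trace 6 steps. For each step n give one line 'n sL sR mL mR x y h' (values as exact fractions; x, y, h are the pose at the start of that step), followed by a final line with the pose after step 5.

0 8 200/97 -588/97 188/97 -5 0 E
1 50/29 25/4 -825/116 -625/116 -6 0 N
2 200/181 200/97 -45900/17557 -26500/17557 -6 -1 W
3 20/9 100/81 -190/81 -10/81 -5 -1 S
4 8 200/97 -588/97 188/97 -5 0 E
5 50/29 25/4 -825/116 -625/116 -6 0 N
final -6 -1 W

n=0: pose=(-5,0,E); sL=8, sR=200/97; mL=-588/97, mR=188/97; mL+mR=-400/97 → advance -1; mR−mL=8 → turn +1·90°
n=1: pose=(-6,0,N); sL=50/29, sR=25/4; mL=-825/116, mR=-625/116; mL+mR=-25/2 → advance -1; mR−mL=50/29 → turn +1·90°
n=2: pose=(-6,-1,W); sL=200/181, sR=200/97; mL=-45900/17557, mR=-26500/17557; mL+mR=-400/97 → advance -1; mR−mL=200/181 → turn +1·90°
n=3: pose=(-5,-1,S); sL=20/9, sR=100/81; mL=-190/81, mR=-10/81; mL+mR=-200/81 → advance -1; mR−mL=20/9 → turn +1·90°
n=4: pose=(-5,0,E); sL=8, sR=200/97; mL=-588/97, mR=188/97; mL+mR=-400/97 → advance -1; mR−mL=8 → turn +1·90°
n=5: pose=(-6,0,N); sL=50/29, sR=25/4; mL=-825/116, mR=-625/116; mL+mR=-25/2 → advance -1; mR−mL=50/29 → turn +1·90°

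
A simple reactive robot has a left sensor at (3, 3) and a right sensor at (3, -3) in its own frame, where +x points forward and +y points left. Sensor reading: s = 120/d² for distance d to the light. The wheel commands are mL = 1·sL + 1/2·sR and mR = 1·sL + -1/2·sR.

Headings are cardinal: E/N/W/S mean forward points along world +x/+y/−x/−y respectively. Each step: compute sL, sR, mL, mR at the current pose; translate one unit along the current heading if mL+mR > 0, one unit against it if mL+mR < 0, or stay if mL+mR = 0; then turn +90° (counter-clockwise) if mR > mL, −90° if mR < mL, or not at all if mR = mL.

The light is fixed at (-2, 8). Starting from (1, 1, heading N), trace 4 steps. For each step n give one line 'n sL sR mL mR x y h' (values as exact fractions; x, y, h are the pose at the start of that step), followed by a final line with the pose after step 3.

n=0: pose=(1,1,N); sL=15/2, sR=30/13; mL=225/26, mR=165/26; mL+mR=15 → advance +1; mR−mL=-30/13 → turn -1·90°
n=1: pose=(1,2,E); sL=8/3, sR=40/39; mL=124/39, mR=28/13; mL+mR=16/3 → advance +1; mR−mL=-40/39 → turn -1·90°
n=2: pose=(2,2,S); sL=12/13, sR=60/41; mL=882/533, mR=102/533; mL+mR=24/13 → advance +1; mR−mL=-60/41 → turn -1·90°
n=3: pose=(2,1,W); sL=120/101, sR=120/17; mL=8100/1717, mR=-4020/1717; mL+mR=240/101 → advance +1; mR−mL=-120/17 → turn -1·90°

0 15/2 30/13 225/26 165/26 1 1 N
1 8/3 40/39 124/39 28/13 1 2 E
2 12/13 60/41 882/533 102/533 2 2 S
3 120/101 120/17 8100/1717 -4020/1717 2 1 W
final 1 1 N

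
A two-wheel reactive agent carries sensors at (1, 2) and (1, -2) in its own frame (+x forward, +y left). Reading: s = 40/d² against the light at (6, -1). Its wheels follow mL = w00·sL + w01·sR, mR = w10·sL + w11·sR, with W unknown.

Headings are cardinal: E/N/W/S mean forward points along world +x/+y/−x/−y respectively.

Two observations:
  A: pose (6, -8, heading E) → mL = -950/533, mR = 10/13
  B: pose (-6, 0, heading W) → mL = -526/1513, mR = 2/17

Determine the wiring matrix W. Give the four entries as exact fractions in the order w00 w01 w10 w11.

obs A: pose=(6,-8,E) → sL=20/13, sR=20/41, mL=-950/533, mR=10/13
obs B: pose=(-6,0,W) → sL=4/17, sR=20/89, mL=-526/1513, mR=2/17
sensor matrix S = [[20/13, 20/41], [4/17, 20/89]]; det S = 186240/806429
solve [mL_A; mL_B] = S·[w00; w01] and [mR_A; mR_B] = S·[w10; w11]:
  w00 = -1, w01 = -1/2, w10 = 1/2, w11 = 0

-1 -1/2 1/2 0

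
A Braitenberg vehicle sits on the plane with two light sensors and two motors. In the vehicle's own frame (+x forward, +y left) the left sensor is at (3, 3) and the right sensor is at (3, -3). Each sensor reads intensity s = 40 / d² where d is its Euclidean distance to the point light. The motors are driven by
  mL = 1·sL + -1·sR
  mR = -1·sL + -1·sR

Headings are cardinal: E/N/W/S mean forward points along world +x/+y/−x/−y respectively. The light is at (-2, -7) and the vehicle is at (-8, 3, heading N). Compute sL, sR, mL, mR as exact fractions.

4/25 20/89 -144/2225 -856/2225

left sensor world pos  = (-11, 6); dL² = 250
right sensor world pos = (-5, 6); dR² = 178
sL = 40/250 = 4/25
sR = 40/178 = 20/89
mL = 1·sL + -1·sR = -144/2225
mR = -1·sL + -1·sR = -856/2225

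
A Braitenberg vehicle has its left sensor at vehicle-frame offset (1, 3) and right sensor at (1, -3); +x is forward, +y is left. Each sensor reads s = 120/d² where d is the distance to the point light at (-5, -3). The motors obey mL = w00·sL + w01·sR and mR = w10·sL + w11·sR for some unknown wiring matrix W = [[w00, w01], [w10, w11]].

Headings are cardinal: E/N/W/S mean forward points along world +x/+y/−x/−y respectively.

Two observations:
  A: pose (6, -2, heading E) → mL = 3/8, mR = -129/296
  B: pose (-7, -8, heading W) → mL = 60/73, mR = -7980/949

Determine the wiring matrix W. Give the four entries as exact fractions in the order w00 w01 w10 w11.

obs A: pose=(6,-2,E) → sL=3/4, sR=30/37, mL=3/8, mR=-129/296
obs B: pose=(-7,-8,W) → sL=120/73, sR=120/13, mL=60/73, mR=-7980/949
sensor matrix S = [[3/4, 30/37], [120/73, 120/13]]; det S = 196290/35113
solve [mL_A; mL_B] = S·[w00; w01] and [mR_A; mR_B] = S·[w10; w11]:
  w00 = 1/2, w01 = 0, w10 = 1/2, w11 = -1

1/2 0 1/2 -1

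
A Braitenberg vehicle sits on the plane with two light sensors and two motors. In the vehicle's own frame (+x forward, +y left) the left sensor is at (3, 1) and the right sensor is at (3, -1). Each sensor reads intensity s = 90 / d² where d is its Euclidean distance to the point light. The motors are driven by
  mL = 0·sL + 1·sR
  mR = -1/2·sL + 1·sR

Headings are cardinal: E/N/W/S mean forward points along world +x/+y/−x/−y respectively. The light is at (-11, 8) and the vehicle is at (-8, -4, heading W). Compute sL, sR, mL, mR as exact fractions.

left sensor world pos  = (-11, -5); dL² = 169
right sensor world pos = (-11, -3); dR² = 121
sL = 90/169 = 90/169
sR = 90/121 = 90/121
mL = 0·sL + 1·sR = 90/121
mR = -1/2·sL + 1·sR = 9765/20449

90/169 90/121 90/121 9765/20449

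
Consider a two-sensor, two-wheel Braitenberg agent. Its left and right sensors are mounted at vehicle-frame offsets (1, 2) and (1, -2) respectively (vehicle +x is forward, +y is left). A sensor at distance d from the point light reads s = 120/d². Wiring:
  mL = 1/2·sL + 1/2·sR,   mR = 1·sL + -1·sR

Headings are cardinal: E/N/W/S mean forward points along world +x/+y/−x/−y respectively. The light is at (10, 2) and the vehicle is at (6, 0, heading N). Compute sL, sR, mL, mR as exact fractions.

120/37 24 504/37 -768/37

left sensor world pos  = (4, 1); dL² = 37
right sensor world pos = (8, 1); dR² = 5
sL = 120/37 = 120/37
sR = 120/5 = 24
mL = 1/2·sL + 1/2·sR = 504/37
mR = 1·sL + -1·sR = -768/37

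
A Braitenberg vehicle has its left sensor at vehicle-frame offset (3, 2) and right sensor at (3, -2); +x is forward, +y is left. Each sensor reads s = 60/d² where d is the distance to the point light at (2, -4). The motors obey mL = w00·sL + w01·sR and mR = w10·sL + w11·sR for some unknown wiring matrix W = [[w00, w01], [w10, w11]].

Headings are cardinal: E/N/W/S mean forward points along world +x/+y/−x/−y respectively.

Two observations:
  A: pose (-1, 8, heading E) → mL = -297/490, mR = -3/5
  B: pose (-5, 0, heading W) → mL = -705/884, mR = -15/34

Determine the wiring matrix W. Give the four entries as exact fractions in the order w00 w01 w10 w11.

-1 -1/2 0 -1

obs A: pose=(-1,8,E) → sL=15/49, sR=3/5, mL=-297/490, mR=-3/5
obs B: pose=(-5,0,W) → sL=15/26, sR=15/34, mL=-705/884, mR=-15/34
sensor matrix S = [[15/49, 3/5], [15/26, 15/34]]; det S = -2286/10829
solve [mL_A; mL_B] = S·[w00; w01] and [mR_A; mR_B] = S·[w10; w11]:
  w00 = -1, w01 = -1/2, w10 = 0, w11 = -1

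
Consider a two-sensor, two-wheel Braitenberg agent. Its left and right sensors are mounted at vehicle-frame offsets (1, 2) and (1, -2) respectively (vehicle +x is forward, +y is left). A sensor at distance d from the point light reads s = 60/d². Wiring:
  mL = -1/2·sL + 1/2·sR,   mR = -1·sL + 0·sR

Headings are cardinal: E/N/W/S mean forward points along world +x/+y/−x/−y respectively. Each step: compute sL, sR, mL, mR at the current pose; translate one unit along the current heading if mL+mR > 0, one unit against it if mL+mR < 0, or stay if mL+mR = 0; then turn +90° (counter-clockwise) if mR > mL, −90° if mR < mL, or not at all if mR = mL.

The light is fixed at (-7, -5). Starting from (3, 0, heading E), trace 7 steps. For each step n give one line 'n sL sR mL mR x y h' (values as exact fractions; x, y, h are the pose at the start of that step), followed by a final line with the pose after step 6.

0 6/17 6/13 12/221 -6/17 3 0 E
1 60/137 12/13 432/1781 -60/137 2 0 S
2 3/4 15/32 -9/64 -3/4 2 1 W
3 60/113 60/193 -2400/21809 -60/113 3 1 N
4 6/17 6/13 12/221 -6/17 3 0 E
5 60/137 12/13 432/1781 -60/137 2 0 S
6 3/4 15/32 -9/64 -3/4 2 1 W
final 3 1 N

n=0: pose=(3,0,E); sL=6/17, sR=6/13; mL=12/221, mR=-6/17; mL+mR=-66/221 → advance -1; mR−mL=-90/221 → turn -1·90°
n=1: pose=(2,0,S); sL=60/137, sR=12/13; mL=432/1781, mR=-60/137; mL+mR=-348/1781 → advance -1; mR−mL=-1212/1781 → turn -1·90°
n=2: pose=(2,1,W); sL=3/4, sR=15/32; mL=-9/64, mR=-3/4; mL+mR=-57/64 → advance -1; mR−mL=-39/64 → turn -1·90°
n=3: pose=(3,1,N); sL=60/113, sR=60/193; mL=-2400/21809, mR=-60/113; mL+mR=-13980/21809 → advance -1; mR−mL=-9180/21809 → turn -1·90°
n=4: pose=(3,0,E); sL=6/17, sR=6/13; mL=12/221, mR=-6/17; mL+mR=-66/221 → advance -1; mR−mL=-90/221 → turn -1·90°
n=5: pose=(2,0,S); sL=60/137, sR=12/13; mL=432/1781, mR=-60/137; mL+mR=-348/1781 → advance -1; mR−mL=-1212/1781 → turn -1·90°
n=6: pose=(2,1,W); sL=3/4, sR=15/32; mL=-9/64, mR=-3/4; mL+mR=-57/64 → advance -1; mR−mL=-39/64 → turn -1·90°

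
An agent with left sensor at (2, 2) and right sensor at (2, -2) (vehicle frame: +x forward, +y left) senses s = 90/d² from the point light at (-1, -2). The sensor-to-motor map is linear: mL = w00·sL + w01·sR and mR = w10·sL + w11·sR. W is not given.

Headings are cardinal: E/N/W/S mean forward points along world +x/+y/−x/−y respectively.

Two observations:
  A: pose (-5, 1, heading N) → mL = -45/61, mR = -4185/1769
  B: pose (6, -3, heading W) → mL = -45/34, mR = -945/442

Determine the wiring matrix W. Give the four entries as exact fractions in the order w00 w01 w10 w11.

-1/2 0 1/2 -1

obs A: pose=(-5,1,N) → sL=90/61, sR=90/29, mL=-45/61, mR=-4185/1769
obs B: pose=(6,-3,W) → sL=45/17, sR=45/13, mL=-45/34, mR=-945/442
sensor matrix S = [[90/61, 90/29], [45/17, 45/13]]; det S = -1215000/390949
solve [mL_A; mL_B] = S·[w00; w01] and [mR_A; mR_B] = S·[w10; w11]:
  w00 = -1/2, w01 = 0, w10 = 1/2, w11 = -1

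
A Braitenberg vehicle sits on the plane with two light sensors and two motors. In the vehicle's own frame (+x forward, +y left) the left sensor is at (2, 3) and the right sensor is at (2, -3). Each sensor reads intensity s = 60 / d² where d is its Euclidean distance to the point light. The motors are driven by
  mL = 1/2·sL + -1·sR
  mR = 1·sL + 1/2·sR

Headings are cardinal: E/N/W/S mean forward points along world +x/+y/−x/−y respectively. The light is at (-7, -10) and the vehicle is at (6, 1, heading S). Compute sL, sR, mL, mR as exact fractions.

left sensor world pos  = (9, -1); dL² = 337
right sensor world pos = (3, -1); dR² = 181
sL = 60/337 = 60/337
sR = 60/181 = 60/181
mL = 1/2·sL + -1·sR = -14790/60997
mR = 1·sL + 1/2·sR = 20970/60997

60/337 60/181 -14790/60997 20970/60997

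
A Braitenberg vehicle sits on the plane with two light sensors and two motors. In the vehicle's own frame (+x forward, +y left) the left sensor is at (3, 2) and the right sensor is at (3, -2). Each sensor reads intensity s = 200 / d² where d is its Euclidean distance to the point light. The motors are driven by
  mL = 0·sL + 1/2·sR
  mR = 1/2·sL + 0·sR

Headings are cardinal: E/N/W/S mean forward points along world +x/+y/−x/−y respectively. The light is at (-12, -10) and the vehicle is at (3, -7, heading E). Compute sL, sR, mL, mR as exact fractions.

left sensor world pos  = (6, -5); dL² = 349
right sensor world pos = (6, -9); dR² = 325
sL = 200/349 = 200/349
sR = 200/325 = 8/13
mL = 0·sL + 1/2·sR = 4/13
mR = 1/2·sL + 0·sR = 100/349

200/349 8/13 4/13 100/349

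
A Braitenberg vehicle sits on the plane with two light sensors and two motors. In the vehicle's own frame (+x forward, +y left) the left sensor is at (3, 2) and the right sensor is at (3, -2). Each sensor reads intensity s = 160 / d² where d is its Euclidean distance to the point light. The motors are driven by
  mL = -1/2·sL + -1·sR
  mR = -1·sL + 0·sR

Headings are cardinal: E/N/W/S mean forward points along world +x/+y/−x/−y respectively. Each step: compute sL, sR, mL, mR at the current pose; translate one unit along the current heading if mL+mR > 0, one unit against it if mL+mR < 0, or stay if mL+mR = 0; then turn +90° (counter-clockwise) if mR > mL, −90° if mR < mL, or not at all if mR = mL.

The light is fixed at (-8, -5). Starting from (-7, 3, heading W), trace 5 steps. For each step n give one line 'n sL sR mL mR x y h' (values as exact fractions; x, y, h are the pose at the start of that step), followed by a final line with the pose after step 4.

0 4 20/13 -46/13 -4 -7 3 W
1 160/121 160/137 -30320/16577 -160/121 -6 3 N
2 80/13 80/41 -2680/533 -80/13 -6 2 W
3 160/101 32/25 -5232/2525 -160/101 -5 2 N
4 10 5/2 -15/2 -10 -5 1 W
final -4 1 N

n=0: pose=(-7,3,W); sL=4, sR=20/13; mL=-46/13, mR=-4; mL+mR=-98/13 → advance -1; mR−mL=-6/13 → turn -1·90°
n=1: pose=(-6,3,N); sL=160/121, sR=160/137; mL=-30320/16577, mR=-160/121; mL+mR=-52240/16577 → advance -1; mR−mL=8400/16577 → turn +1·90°
n=2: pose=(-6,2,W); sL=80/13, sR=80/41; mL=-2680/533, mR=-80/13; mL+mR=-5960/533 → advance -1; mR−mL=-600/533 → turn -1·90°
n=3: pose=(-5,2,N); sL=160/101, sR=32/25; mL=-5232/2525, mR=-160/101; mL+mR=-9232/2525 → advance -1; mR−mL=1232/2525 → turn +1·90°
n=4: pose=(-5,1,W); sL=10, sR=5/2; mL=-15/2, mR=-10; mL+mR=-35/2 → advance -1; mR−mL=-5/2 → turn -1·90°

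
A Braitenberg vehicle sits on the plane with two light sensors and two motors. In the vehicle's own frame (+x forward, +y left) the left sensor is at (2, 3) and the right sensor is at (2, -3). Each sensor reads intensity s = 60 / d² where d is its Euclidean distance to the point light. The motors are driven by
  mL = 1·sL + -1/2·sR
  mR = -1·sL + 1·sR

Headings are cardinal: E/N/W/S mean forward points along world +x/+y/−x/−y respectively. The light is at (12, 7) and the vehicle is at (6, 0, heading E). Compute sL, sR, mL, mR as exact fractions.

15/8 15/29 375/232 -315/232

left sensor world pos  = (8, 3); dL² = 32
right sensor world pos = (8, -3); dR² = 116
sL = 60/32 = 15/8
sR = 60/116 = 15/29
mL = 1·sL + -1/2·sR = 375/232
mR = -1·sL + 1·sR = -315/232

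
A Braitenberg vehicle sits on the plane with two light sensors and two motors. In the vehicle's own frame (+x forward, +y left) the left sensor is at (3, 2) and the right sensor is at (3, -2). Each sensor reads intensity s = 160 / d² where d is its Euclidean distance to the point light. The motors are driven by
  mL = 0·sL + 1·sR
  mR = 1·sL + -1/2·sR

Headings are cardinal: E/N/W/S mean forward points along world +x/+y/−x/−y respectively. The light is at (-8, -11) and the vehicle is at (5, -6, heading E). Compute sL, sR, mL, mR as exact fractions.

left sensor world pos  = (8, -4); dL² = 305
right sensor world pos = (8, -8); dR² = 265
sL = 160/305 = 32/61
sR = 160/265 = 32/53
mL = 0·sL + 1·sR = 32/53
mR = 1·sL + -1/2·sR = 720/3233

32/61 32/53 32/53 720/3233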